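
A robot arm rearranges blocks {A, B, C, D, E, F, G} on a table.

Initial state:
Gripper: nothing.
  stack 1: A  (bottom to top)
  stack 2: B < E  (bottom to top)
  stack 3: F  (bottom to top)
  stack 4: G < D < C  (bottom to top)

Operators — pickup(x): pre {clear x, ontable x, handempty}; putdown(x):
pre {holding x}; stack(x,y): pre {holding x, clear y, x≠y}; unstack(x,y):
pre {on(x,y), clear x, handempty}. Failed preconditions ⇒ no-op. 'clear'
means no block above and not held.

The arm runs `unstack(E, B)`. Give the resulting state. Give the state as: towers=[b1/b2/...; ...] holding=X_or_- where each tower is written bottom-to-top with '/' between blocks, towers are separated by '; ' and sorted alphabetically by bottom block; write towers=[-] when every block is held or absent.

towers=[A; B; F; G/D/C] holding=E

before: towers=[A; B/E; F; G/D/C] holding=-
pre[unstack(E, B)]: on(E,B) ✓, clear(E) ✓, handempty ✓
all met → apply unstack(E, B)
after:  towers=[A; B; F; G/D/C] holding=E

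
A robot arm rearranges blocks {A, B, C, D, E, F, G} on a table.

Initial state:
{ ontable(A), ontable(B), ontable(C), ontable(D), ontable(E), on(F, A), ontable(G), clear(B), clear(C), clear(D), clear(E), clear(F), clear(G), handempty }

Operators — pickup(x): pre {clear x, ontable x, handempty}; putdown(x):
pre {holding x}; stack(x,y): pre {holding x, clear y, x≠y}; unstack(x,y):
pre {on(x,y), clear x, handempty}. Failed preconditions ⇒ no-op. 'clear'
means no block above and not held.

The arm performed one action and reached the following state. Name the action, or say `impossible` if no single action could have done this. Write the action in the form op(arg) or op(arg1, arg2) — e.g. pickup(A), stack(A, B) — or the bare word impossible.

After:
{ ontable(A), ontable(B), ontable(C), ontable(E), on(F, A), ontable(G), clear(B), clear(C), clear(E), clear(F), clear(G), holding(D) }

pickup(D)

target: towers=[A/F; B; C; E; G] holding=D
         pickup(B) → towers=[A/F; C; D; E; G] holding=B
     unstack(F, A) → towers=[A; B; C; D; E; G] holding=F
         pickup(G) → towers=[A/F; B; C; D; E] holding=G
         pickup(D) → towers=[A/F; B; C; E; G] holding=D  ← match
         pickup(E) → towers=[A/F; B; C; D; G] holding=E
         pickup(C) → towers=[A/F; B; D; E; G] holding=C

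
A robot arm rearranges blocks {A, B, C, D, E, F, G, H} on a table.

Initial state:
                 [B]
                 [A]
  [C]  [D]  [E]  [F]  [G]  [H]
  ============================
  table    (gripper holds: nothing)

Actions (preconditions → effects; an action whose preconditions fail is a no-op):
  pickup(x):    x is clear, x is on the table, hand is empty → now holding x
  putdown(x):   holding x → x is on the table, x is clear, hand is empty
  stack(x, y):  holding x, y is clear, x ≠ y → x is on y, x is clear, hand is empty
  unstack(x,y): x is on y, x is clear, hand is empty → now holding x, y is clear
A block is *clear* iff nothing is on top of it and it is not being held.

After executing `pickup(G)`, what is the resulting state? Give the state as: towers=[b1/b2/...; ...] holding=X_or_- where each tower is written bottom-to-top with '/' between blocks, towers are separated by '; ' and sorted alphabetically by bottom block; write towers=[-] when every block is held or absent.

towers=[C; D; E; F/A/B; H] holding=G

before: towers=[C; D; E; F/A/B; G; H] holding=-
pre[pickup(G)]: clear(G) ✓, ontable(G) ✓, handempty ✓
all met → apply pickup(G)
after:  towers=[C; D; E; F/A/B; H] holding=G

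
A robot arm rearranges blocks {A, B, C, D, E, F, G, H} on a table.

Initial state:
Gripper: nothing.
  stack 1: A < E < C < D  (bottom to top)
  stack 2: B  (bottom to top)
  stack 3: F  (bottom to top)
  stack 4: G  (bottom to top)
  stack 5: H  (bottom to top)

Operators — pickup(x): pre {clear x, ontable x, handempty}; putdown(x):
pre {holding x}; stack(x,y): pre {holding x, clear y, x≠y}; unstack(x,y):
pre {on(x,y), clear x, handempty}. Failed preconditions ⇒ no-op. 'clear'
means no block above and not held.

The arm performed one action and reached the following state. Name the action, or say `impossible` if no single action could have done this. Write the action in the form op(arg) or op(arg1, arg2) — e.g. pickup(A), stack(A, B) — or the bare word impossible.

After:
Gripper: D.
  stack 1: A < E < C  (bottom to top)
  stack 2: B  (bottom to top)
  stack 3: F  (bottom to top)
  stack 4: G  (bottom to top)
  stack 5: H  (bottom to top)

target: towers=[A/E/C; B; F; G; H] holding=D
         pickup(G) → towers=[A/E/C/D; B; F; H] holding=G
         pickup(H) → towers=[A/E/C/D; B; F; G] holding=H
         pickup(B) → towers=[A/E/C/D; F; G; H] holding=B
         pickup(F) → towers=[A/E/C/D; B; G; H] holding=F
     unstack(D, C) → towers=[A/E/C; B; F; G; H] holding=D  ← match

unstack(D, C)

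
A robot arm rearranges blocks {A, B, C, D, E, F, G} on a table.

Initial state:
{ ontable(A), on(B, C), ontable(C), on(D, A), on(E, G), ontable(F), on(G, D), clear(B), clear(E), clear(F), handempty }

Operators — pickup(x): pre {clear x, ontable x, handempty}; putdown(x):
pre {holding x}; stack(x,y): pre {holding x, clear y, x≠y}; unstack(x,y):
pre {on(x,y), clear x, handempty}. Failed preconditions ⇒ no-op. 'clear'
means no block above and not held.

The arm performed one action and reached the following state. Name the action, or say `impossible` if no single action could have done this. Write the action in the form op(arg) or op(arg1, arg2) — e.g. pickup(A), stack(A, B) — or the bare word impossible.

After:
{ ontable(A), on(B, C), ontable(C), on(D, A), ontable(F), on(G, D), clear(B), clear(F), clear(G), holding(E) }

target: towers=[A/D/G; C/B; F] holding=E
     unstack(B, C) → towers=[A/D/G/E; C; F] holding=B
         pickup(F) → towers=[A/D/G/E; C/B] holding=F
     unstack(E, G) → towers=[A/D/G; C/B; F] holding=E  ← match

unstack(E, G)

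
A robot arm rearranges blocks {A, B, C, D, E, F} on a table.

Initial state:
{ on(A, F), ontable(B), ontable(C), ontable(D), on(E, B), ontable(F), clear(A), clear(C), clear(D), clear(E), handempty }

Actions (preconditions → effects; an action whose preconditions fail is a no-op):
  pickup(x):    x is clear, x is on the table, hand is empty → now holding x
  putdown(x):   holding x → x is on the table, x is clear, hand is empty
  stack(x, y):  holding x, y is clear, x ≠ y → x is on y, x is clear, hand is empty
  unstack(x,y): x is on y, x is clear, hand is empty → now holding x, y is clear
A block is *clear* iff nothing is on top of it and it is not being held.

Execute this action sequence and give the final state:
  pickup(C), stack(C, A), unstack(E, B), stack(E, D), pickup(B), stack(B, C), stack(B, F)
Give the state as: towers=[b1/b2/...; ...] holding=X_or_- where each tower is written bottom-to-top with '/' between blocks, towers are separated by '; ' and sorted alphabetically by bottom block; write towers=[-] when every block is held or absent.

step 1 (pickup(C)): towers=[B/E; D; F/A] holding=C
step 2 (stack(C, A)): towers=[B/E; D; F/A/C] holding=-
step 3 (unstack(E, B)): towers=[B; D; F/A/C] holding=E
step 4 (stack(E, D)): towers=[B; D/E; F/A/C] holding=-
step 5 (pickup(B)): towers=[D/E; F/A/C] holding=B
step 6 (stack(B, C)): towers=[D/E; F/A/C/B] holding=-
step 7 (stack(B, F)) [no-op]: towers=[D/E; F/A/C/B] holding=-

towers=[D/E; F/A/C/B] holding=-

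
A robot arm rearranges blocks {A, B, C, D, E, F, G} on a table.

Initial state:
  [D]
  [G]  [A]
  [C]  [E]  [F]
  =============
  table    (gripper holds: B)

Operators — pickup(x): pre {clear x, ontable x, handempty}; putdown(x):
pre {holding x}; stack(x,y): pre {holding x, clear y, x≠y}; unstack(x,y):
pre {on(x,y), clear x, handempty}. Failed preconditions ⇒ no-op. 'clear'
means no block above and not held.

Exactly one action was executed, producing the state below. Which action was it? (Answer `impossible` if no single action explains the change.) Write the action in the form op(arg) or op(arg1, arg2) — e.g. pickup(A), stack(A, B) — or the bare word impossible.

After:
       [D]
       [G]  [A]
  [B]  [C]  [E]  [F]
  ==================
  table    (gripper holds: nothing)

target: towers=[B; C/G/D; E/A; F] holding=-
        putdown(B) → towers=[B; C/G/D; E/A; F] holding=-  ← match
       stack(B, F) → towers=[C/G/D; E/A; F/B] holding=-
       stack(B, D) → towers=[C/G/D/B; E/A; F] holding=-
       stack(B, A) → towers=[C/G/D; E/A/B; F] holding=-

putdown(B)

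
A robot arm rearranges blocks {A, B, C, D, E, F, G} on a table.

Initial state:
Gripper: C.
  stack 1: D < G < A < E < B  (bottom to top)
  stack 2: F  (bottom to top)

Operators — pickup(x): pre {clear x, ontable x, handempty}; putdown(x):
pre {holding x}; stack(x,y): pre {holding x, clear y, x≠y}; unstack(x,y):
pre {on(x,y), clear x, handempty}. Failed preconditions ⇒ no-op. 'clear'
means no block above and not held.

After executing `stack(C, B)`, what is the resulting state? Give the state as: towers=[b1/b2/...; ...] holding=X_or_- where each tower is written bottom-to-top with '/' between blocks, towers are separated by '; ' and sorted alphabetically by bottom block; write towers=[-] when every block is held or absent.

towers=[D/G/A/E/B/C; F] holding=-

before: towers=[D/G/A/E/B; F] holding=C
pre[stack(C, B)]: holding(C) ✓, clear(B) ✓, C≠B ✓
all met → apply stack(C, B)
after:  towers=[D/G/A/E/B/C; F] holding=-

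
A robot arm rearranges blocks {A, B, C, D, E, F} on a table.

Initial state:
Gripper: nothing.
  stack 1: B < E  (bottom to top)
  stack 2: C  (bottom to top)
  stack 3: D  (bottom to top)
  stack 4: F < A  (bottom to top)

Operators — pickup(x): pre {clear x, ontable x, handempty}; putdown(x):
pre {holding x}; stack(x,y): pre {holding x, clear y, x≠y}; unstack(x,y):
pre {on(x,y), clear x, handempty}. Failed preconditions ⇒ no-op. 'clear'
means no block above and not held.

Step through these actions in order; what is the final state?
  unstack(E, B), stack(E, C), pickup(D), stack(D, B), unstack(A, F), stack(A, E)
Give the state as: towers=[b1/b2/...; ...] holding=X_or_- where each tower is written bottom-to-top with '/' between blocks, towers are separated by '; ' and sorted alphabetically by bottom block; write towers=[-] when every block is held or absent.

step 1 (unstack(E, B)): towers=[B; C; D; F/A] holding=E
step 2 (stack(E, C)): towers=[B; C/E; D; F/A] holding=-
step 3 (pickup(D)): towers=[B; C/E; F/A] holding=D
step 4 (stack(D, B)): towers=[B/D; C/E; F/A] holding=-
step 5 (unstack(A, F)): towers=[B/D; C/E; F] holding=A
step 6 (stack(A, E)): towers=[B/D; C/E/A; F] holding=-

towers=[B/D; C/E/A; F] holding=-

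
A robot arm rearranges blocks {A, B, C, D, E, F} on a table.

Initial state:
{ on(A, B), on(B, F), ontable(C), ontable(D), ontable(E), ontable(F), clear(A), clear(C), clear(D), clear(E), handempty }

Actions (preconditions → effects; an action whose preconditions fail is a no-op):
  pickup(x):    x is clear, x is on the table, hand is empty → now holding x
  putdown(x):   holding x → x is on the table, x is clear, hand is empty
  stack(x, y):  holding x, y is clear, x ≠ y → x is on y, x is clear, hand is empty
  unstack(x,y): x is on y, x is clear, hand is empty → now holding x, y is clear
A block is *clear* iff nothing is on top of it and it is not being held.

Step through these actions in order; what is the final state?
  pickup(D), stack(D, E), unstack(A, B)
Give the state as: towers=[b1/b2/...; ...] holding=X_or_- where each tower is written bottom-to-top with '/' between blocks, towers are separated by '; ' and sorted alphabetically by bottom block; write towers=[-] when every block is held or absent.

step 1 (pickup(D)): towers=[C; E; F/B/A] holding=D
step 2 (stack(D, E)): towers=[C; E/D; F/B/A] holding=-
step 3 (unstack(A, B)): towers=[C; E/D; F/B] holding=A

towers=[C; E/D; F/B] holding=A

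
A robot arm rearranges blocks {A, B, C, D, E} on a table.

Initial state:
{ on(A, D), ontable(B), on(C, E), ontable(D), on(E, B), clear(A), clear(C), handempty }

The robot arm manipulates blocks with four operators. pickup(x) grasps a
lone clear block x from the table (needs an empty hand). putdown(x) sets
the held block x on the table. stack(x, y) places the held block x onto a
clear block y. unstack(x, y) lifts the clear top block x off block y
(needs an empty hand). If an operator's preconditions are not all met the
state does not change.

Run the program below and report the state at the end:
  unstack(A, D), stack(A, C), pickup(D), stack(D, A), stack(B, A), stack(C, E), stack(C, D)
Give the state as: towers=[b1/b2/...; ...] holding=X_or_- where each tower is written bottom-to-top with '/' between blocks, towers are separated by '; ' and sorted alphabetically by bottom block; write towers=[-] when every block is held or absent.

step 1 (unstack(A, D)): towers=[B/E/C; D] holding=A
step 2 (stack(A, C)): towers=[B/E/C/A; D] holding=-
step 3 (pickup(D)): towers=[B/E/C/A] holding=D
step 4 (stack(D, A)): towers=[B/E/C/A/D] holding=-
step 5 (stack(B, A)) [no-op]: towers=[B/E/C/A/D] holding=-
step 6 (stack(C, E)) [no-op]: towers=[B/E/C/A/D] holding=-
step 7 (stack(C, D)) [no-op]: towers=[B/E/C/A/D] holding=-

towers=[B/E/C/A/D] holding=-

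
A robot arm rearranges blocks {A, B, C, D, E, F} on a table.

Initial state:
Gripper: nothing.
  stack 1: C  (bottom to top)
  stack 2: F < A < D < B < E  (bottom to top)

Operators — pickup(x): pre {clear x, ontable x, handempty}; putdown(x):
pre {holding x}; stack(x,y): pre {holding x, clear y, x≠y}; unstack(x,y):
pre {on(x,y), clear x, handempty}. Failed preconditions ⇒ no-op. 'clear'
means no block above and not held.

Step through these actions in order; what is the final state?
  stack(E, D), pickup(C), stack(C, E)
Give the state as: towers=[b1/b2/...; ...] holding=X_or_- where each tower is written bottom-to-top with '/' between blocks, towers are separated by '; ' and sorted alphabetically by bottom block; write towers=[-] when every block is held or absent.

towers=[F/A/D/B/E/C] holding=-

step 1 (stack(E, D)) [no-op]: towers=[C; F/A/D/B/E] holding=-
step 2 (pickup(C)): towers=[F/A/D/B/E] holding=C
step 3 (stack(C, E)): towers=[F/A/D/B/E/C] holding=-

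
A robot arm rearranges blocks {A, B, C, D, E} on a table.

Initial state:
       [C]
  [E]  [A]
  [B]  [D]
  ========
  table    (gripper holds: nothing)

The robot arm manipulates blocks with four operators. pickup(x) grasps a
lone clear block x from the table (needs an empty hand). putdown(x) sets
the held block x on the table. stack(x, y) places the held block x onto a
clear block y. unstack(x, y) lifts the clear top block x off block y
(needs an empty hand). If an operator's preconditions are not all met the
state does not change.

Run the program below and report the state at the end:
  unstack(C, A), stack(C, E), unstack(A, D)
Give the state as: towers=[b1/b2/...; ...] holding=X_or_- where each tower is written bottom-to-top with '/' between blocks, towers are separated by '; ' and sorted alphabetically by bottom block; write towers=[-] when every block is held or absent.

step 1 (unstack(C, A)): towers=[B/E; D/A] holding=C
step 2 (stack(C, E)): towers=[B/E/C; D/A] holding=-
step 3 (unstack(A, D)): towers=[B/E/C; D] holding=A

towers=[B/E/C; D] holding=A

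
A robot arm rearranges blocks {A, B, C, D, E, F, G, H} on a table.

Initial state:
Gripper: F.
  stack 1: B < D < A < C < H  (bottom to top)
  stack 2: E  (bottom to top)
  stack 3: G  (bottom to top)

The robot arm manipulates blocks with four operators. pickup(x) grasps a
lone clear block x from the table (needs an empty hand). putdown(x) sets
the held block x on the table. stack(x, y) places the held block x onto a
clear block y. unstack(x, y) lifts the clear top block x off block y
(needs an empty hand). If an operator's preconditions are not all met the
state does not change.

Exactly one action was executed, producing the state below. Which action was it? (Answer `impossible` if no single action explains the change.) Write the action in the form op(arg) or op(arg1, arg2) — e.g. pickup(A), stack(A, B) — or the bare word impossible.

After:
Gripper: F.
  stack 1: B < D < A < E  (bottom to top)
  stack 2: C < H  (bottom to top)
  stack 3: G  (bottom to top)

target: towers=[B/D/A/E; C/H; G] holding=F
        putdown(F) → towers=[B/D/A/C/H; E; F; G] holding=-
       stack(F, G) → towers=[B/D/A/C/H; E; G/F] holding=-
       stack(F, E) → towers=[B/D/A/C/H; E/F; G] holding=-
       stack(F, H) → towers=[B/D/A/C/H/F; E; G] holding=-
none of the 4 applicable actions match → impossible

impossible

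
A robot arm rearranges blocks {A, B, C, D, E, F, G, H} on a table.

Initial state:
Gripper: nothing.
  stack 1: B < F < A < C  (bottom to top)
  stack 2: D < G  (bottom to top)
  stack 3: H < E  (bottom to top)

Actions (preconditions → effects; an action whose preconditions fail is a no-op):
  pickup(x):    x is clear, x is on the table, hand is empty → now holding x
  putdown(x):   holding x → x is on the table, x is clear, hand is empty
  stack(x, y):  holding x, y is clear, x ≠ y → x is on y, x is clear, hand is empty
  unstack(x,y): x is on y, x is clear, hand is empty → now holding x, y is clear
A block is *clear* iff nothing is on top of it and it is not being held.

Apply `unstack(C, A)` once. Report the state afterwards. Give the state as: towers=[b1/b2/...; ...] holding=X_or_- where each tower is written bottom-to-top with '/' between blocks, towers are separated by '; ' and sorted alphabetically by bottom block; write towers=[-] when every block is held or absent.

towers=[B/F/A; D/G; H/E] holding=C

before: towers=[B/F/A/C; D/G; H/E] holding=-
pre[unstack(C, A)]: on(C,A) ok, clear(C) ok, handempty ok
all met → apply unstack(C, A)
after:  towers=[B/F/A; D/G; H/E] holding=C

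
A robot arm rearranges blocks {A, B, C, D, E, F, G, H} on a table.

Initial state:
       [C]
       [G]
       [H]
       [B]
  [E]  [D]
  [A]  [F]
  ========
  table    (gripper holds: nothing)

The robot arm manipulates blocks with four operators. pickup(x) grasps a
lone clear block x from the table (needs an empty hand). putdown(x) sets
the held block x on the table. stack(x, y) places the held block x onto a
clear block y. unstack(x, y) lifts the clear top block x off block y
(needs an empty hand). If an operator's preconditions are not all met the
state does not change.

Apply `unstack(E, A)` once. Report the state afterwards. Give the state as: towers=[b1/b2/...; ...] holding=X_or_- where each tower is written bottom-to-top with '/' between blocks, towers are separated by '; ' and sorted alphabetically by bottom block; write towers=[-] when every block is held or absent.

before: towers=[A/E; F/D/B/H/G/C] holding=-
pre[unstack(E, A)]: on(E,A) ✓, clear(E) ✓, handempty ✓
all met → apply unstack(E, A)
after:  towers=[A; F/D/B/H/G/C] holding=E

towers=[A; F/D/B/H/G/C] holding=E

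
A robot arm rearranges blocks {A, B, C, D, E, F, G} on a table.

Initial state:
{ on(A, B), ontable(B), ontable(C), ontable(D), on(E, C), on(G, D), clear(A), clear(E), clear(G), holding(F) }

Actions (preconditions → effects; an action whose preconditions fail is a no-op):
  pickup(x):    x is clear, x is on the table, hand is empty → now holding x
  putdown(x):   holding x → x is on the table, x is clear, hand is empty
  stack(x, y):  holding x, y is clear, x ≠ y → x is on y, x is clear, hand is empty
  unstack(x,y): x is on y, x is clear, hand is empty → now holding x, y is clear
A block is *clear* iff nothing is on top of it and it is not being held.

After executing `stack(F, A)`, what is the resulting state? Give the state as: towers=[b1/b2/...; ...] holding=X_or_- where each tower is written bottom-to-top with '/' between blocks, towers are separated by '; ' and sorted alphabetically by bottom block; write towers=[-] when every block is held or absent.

towers=[B/A/F; C/E; D/G] holding=-

before: towers=[B/A; C/E; D/G] holding=F
pre[stack(F, A)]: holding(F) ✓, clear(A) ✓, F≠A ✓
all met → apply stack(F, A)
after:  towers=[B/A/F; C/E; D/G] holding=-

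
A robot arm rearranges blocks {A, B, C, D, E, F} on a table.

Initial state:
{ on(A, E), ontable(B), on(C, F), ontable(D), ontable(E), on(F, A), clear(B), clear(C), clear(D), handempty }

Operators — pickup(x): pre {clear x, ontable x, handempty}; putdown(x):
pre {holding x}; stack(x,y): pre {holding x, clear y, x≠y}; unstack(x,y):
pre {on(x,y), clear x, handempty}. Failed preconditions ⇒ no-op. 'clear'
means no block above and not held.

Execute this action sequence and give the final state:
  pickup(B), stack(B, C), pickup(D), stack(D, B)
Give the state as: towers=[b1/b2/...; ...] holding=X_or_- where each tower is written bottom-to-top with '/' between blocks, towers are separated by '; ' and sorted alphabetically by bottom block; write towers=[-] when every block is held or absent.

towers=[E/A/F/C/B/D] holding=-

step 1 (pickup(B)): towers=[D; E/A/F/C] holding=B
step 2 (stack(B, C)): towers=[D; E/A/F/C/B] holding=-
step 3 (pickup(D)): towers=[E/A/F/C/B] holding=D
step 4 (stack(D, B)): towers=[E/A/F/C/B/D] holding=-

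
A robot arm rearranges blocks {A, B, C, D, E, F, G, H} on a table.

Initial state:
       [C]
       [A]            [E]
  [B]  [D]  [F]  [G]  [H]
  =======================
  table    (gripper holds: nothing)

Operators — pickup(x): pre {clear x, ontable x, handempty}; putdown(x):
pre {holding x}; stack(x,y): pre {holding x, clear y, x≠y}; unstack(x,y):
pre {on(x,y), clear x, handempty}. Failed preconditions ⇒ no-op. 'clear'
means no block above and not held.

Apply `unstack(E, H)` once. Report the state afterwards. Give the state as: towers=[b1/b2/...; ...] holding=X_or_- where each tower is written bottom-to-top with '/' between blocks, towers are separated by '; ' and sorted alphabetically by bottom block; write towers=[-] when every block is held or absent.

towers=[B; D/A/C; F; G; H] holding=E

before: towers=[B; D/A/C; F; G; H/E] holding=-
pre[unstack(E, H)]: on(E,H) ✓, clear(E) ✓, handempty ✓
all met → apply unstack(E, H)
after:  towers=[B; D/A/C; F; G; H] holding=E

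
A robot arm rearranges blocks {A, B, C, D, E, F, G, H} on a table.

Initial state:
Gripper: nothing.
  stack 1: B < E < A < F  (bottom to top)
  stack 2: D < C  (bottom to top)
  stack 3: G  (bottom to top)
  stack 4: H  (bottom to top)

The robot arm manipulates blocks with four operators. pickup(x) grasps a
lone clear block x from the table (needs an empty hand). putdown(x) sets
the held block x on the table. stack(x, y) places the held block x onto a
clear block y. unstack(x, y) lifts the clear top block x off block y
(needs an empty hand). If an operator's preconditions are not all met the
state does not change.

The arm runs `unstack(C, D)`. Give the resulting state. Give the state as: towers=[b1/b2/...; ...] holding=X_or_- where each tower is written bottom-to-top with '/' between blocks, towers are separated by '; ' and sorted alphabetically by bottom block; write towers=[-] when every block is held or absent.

before: towers=[B/E/A/F; D/C; G; H] holding=-
pre[unstack(C, D)]: on(C,D) ok, clear(C) ok, handempty ok
all met → apply unstack(C, D)
after:  towers=[B/E/A/F; D; G; H] holding=C

towers=[B/E/A/F; D; G; H] holding=C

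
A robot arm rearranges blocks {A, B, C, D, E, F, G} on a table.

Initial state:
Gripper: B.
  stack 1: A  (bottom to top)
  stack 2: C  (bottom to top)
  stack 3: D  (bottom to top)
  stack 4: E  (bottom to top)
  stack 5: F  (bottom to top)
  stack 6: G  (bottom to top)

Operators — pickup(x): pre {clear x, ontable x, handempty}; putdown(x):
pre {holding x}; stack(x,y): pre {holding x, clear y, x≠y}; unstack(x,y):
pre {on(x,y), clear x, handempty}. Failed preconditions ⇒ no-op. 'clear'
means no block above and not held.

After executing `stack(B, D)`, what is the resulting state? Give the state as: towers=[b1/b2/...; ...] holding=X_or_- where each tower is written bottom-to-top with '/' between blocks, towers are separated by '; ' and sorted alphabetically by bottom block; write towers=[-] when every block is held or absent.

towers=[A; C; D/B; E; F; G] holding=-

before: towers=[A; C; D; E; F; G] holding=B
pre[stack(B, D)]: holding(B) ok, clear(D) ok, B≠D ok
all met → apply stack(B, D)
after:  towers=[A; C; D/B; E; F; G] holding=-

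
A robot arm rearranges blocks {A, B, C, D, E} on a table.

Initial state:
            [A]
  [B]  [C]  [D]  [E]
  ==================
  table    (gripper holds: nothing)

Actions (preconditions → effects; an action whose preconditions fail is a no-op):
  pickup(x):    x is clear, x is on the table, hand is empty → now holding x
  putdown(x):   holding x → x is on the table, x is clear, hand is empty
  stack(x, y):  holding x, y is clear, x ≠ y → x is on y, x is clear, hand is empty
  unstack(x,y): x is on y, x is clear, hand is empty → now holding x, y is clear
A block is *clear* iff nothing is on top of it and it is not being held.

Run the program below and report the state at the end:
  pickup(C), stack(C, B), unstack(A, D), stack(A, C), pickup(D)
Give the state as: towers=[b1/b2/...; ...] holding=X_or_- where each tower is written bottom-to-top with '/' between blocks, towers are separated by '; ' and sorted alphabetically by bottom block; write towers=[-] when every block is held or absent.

towers=[B/C/A; E] holding=D

step 1 (pickup(C)): towers=[B; D/A; E] holding=C
step 2 (stack(C, B)): towers=[B/C; D/A; E] holding=-
step 3 (unstack(A, D)): towers=[B/C; D; E] holding=A
step 4 (stack(A, C)): towers=[B/C/A; D; E] holding=-
step 5 (pickup(D)): towers=[B/C/A; E] holding=D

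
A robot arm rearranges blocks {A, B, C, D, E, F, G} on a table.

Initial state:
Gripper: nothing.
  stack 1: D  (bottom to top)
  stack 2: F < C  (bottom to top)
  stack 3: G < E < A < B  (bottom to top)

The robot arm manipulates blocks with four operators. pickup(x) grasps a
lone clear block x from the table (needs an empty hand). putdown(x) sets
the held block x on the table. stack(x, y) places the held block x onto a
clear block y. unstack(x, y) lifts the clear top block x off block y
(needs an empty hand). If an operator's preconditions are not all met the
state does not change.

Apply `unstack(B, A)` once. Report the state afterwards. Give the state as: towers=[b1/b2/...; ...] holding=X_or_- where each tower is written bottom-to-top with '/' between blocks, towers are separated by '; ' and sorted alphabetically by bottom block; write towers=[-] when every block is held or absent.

before: towers=[D; F/C; G/E/A/B] holding=-
pre[unstack(B, A)]: on(B,A) ✓, clear(B) ✓, handempty ✓
all met → apply unstack(B, A)
after:  towers=[D; F/C; G/E/A] holding=B

towers=[D; F/C; G/E/A] holding=B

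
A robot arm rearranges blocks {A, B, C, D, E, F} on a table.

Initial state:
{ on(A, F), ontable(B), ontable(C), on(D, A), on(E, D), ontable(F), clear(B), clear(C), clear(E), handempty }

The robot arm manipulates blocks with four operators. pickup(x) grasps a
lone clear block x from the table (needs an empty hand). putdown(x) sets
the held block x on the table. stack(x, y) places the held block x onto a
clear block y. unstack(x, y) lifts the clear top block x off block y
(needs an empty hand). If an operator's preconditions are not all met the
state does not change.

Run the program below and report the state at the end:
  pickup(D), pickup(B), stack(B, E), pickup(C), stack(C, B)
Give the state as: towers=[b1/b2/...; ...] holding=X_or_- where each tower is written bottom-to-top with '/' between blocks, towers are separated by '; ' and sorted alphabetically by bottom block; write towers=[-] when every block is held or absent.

step 1 (pickup(D)) [no-op]: towers=[B; C; F/A/D/E] holding=-
step 2 (pickup(B)): towers=[C; F/A/D/E] holding=B
step 3 (stack(B, E)): towers=[C; F/A/D/E/B] holding=-
step 4 (pickup(C)): towers=[F/A/D/E/B] holding=C
step 5 (stack(C, B)): towers=[F/A/D/E/B/C] holding=-

towers=[F/A/D/E/B/C] holding=-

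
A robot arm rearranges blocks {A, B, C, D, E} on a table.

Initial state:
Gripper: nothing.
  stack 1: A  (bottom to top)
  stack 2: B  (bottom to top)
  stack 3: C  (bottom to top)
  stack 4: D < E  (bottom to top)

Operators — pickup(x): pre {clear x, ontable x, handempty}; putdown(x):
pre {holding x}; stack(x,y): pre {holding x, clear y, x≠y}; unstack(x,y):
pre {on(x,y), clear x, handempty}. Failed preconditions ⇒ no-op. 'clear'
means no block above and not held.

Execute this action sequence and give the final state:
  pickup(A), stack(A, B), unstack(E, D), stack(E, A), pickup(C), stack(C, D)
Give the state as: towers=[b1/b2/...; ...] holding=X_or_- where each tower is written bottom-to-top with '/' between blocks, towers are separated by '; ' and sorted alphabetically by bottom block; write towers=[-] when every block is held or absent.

step 1 (pickup(A)): towers=[B; C; D/E] holding=A
step 2 (stack(A, B)): towers=[B/A; C; D/E] holding=-
step 3 (unstack(E, D)): towers=[B/A; C; D] holding=E
step 4 (stack(E, A)): towers=[B/A/E; C; D] holding=-
step 5 (pickup(C)): towers=[B/A/E; D] holding=C
step 6 (stack(C, D)): towers=[B/A/E; D/C] holding=-

towers=[B/A/E; D/C] holding=-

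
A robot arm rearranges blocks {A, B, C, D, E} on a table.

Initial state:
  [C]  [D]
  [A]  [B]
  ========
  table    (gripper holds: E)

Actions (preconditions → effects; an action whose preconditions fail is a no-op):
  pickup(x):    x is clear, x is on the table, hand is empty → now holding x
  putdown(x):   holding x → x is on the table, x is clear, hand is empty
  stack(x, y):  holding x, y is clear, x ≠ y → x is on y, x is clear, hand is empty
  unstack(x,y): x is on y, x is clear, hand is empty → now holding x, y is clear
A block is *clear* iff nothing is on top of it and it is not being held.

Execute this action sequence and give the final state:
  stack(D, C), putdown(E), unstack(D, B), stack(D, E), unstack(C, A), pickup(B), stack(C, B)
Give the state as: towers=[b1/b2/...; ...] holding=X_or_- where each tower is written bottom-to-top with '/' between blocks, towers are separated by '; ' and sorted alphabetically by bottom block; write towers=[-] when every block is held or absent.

towers=[A; B/C; E/D] holding=-

step 1 (stack(D, C)) [no-op]: towers=[A/C; B/D] holding=E
step 2 (putdown(E)): towers=[A/C; B/D; E] holding=-
step 3 (unstack(D, B)): towers=[A/C; B; E] holding=D
step 4 (stack(D, E)): towers=[A/C; B; E/D] holding=-
step 5 (unstack(C, A)): towers=[A; B; E/D] holding=C
step 6 (pickup(B)) [no-op]: towers=[A; B; E/D] holding=C
step 7 (stack(C, B)): towers=[A; B/C; E/D] holding=-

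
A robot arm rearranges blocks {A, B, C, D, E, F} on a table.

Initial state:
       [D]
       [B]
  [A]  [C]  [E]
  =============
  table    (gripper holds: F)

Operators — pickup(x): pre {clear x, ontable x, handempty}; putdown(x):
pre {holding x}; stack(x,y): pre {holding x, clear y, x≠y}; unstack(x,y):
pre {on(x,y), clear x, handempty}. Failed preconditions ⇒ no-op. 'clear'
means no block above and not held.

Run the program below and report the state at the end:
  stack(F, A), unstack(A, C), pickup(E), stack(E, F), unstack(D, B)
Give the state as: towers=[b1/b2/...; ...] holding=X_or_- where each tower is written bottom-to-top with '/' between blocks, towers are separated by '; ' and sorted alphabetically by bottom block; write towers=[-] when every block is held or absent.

step 1 (stack(F, A)): towers=[A/F; C/B/D; E] holding=-
step 2 (unstack(A, C)) [no-op]: towers=[A/F; C/B/D; E] holding=-
step 3 (pickup(E)): towers=[A/F; C/B/D] holding=E
step 4 (stack(E, F)): towers=[A/F/E; C/B/D] holding=-
step 5 (unstack(D, B)): towers=[A/F/E; C/B] holding=D

towers=[A/F/E; C/B] holding=D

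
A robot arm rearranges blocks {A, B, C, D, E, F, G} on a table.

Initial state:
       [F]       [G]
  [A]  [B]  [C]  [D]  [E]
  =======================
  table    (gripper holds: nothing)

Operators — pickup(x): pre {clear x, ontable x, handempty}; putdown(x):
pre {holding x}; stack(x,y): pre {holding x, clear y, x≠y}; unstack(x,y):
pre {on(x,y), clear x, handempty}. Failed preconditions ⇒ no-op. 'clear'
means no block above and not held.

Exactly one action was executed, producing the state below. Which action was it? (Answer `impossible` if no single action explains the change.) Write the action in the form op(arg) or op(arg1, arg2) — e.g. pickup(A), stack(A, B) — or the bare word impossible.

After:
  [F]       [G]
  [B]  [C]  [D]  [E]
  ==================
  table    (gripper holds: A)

target: towers=[B/F; C; D/G; E] holding=A
     unstack(F, B) → towers=[A; B; C; D/G; E] holding=F
     unstack(G, D) → towers=[A; B/F; C; D; E] holding=G
         pickup(A) → towers=[B/F; C; D/G; E] holding=A  ← match
         pickup(E) → towers=[A; B/F; C; D/G] holding=E
         pickup(C) → towers=[A; B/F; D/G; E] holding=C

pickup(A)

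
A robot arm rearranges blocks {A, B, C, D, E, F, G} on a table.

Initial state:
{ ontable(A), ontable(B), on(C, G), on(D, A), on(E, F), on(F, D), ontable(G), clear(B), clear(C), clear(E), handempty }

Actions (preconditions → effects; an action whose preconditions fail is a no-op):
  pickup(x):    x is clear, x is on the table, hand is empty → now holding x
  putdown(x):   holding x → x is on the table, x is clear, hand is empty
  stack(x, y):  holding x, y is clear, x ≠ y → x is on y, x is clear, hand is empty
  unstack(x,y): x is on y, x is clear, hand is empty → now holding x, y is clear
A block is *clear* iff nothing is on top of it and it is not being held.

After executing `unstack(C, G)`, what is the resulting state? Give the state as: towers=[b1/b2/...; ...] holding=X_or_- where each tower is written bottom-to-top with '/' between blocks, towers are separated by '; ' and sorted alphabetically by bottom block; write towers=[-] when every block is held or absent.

towers=[A/D/F/E; B; G] holding=C

before: towers=[A/D/F/E; B; G/C] holding=-
pre[unstack(C, G)]: on(C,G) ok, clear(C) ok, handempty ok
all met → apply unstack(C, G)
after:  towers=[A/D/F/E; B; G] holding=C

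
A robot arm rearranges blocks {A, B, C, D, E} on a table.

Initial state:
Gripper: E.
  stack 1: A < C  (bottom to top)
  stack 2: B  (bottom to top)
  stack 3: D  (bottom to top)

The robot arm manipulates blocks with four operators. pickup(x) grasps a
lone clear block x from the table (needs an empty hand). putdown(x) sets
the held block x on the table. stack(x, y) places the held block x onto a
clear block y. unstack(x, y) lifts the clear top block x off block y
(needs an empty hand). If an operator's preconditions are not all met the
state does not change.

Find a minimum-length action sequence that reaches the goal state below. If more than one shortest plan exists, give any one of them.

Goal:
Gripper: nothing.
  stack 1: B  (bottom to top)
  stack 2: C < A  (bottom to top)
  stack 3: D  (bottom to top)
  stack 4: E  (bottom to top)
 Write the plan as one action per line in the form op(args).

putdown(E)
unstack(C, A)
putdown(C)
pickup(A)
stack(A, C)

step 1 (putdown(E)): towers=[A/C; B; D; E] holding=-
step 2 (unstack(C, A)): towers=[A; B; D; E] holding=C
step 3 (putdown(C)): towers=[A; B; C; D; E] holding=-
step 4 (pickup(A)): towers=[B; C; D; E] holding=A
step 5 (stack(A, C)): towers=[B; C/A; D; E] holding=-
goal check: towers=[B; C/A; D; E] holding=- — reached (length 5, optimal by BFS)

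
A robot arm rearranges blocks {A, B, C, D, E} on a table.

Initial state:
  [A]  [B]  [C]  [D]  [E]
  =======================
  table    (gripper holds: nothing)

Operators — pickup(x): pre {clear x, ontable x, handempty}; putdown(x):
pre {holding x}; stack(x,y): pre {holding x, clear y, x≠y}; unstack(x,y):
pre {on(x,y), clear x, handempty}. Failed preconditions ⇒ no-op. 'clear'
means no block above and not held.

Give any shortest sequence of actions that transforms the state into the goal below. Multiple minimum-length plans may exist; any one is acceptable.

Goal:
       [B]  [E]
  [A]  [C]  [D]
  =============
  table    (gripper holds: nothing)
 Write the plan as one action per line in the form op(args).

pickup(B)
stack(B, C)
pickup(E)
stack(E, D)

step 1 (pickup(B)): towers=[A; C; D; E] holding=B
step 2 (stack(B, C)): towers=[A; C/B; D; E] holding=-
step 3 (pickup(E)): towers=[A; C/B; D] holding=E
step 4 (stack(E, D)): towers=[A; C/B; D/E] holding=-
goal check: towers=[A; C/B; D/E] holding=- — reached (length 4, optimal by BFS)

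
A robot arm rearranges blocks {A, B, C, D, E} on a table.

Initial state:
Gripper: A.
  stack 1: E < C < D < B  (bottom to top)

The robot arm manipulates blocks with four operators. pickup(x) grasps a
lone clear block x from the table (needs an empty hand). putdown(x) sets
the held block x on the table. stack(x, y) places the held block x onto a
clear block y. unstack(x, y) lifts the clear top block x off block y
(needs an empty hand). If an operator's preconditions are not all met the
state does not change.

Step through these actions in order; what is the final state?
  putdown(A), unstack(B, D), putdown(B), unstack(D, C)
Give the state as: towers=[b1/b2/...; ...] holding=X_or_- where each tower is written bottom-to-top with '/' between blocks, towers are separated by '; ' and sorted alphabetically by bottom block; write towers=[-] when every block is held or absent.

towers=[A; B; E/C] holding=D

step 1 (putdown(A)): towers=[A; E/C/D/B] holding=-
step 2 (unstack(B, D)): towers=[A; E/C/D] holding=B
step 3 (putdown(B)): towers=[A; B; E/C/D] holding=-
step 4 (unstack(D, C)): towers=[A; B; E/C] holding=D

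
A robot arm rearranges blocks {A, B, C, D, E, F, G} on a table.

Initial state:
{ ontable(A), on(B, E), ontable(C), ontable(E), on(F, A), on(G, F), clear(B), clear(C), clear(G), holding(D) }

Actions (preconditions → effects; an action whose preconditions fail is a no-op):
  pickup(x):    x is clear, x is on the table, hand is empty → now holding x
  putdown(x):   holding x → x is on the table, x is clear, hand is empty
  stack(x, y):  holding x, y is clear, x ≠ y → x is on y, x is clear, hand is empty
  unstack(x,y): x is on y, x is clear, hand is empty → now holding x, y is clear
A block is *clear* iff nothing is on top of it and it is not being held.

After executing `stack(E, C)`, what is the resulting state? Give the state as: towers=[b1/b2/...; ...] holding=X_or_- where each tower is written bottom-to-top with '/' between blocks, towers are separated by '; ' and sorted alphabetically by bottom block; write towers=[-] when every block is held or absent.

before: towers=[A/F/G; C; E/B] holding=D
pre[stack(E, C)]: holding(E) ✗, clear(C) ✓, E≠C ✓
holding(E) unmet → stack(E, C) is a no-op
after:  towers=[A/F/G; C; E/B] holding=D

towers=[A/F/G; C; E/B] holding=D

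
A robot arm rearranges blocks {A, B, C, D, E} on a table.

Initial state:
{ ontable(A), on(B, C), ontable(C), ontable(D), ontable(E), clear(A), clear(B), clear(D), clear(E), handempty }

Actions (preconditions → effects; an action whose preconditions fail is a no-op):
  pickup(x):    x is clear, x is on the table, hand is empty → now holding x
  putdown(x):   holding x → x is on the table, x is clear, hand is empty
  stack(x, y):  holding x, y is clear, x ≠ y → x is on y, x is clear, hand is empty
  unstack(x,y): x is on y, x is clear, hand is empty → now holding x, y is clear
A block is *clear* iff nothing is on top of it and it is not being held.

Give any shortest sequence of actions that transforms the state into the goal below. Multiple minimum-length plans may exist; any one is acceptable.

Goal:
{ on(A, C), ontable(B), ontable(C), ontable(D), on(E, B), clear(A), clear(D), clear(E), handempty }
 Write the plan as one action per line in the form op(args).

unstack(B, C)
putdown(B)
pickup(A)
stack(A, C)
pickup(E)
stack(E, B)

step 1 (unstack(B, C)): towers=[A; C; D; E] holding=B
step 2 (putdown(B)): towers=[A; B; C; D; E] holding=-
step 3 (pickup(A)): towers=[B; C; D; E] holding=A
step 4 (stack(A, C)): towers=[B; C/A; D; E] holding=-
step 5 (pickup(E)): towers=[B; C/A; D] holding=E
step 6 (stack(E, B)): towers=[B/E; C/A; D] holding=-
goal check: towers=[B/E; C/A; D] holding=- — reached (length 6, optimal by BFS)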